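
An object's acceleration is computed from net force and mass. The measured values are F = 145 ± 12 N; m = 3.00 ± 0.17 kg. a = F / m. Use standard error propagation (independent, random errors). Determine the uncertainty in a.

For a monomial a ∝ F, m^-1, fractional errors add in quadrature:
  (1·δF/F)² = (1×0.0828)² = 0.00685;  (-1·δm/m)² = (-1×0.0567)² = 0.00321
δa/a = √(0.0101) = 0.100
a = 48.3 m/s^2, so δa = 0.100 × 48.3 = 4.85 m/s^2.

4.85 m/s^2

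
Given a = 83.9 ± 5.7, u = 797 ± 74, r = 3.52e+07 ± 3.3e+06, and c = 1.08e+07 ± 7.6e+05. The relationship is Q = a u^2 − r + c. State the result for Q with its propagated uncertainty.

(2.89 ± 1.11) × 10^7

Let p = a·u^2 = 5.33e+07. δp/p = √((1·δa/a)² + (2·δu/u)²) = √(0.00462 + 0.0345) = 0.198, so δp = 1.05e+07.
Q = p − r + c: δQ = √(δp² + δr² + δc²) = √(1.11e+14 + 1.09e+13 + 5.78e+11) = 1.11e+07
Q = 2.89e+07.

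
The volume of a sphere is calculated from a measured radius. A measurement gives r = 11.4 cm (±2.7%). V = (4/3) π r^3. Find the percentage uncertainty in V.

V ∝ r^3, so δV/V = |3| · δr/r = 3 × 0.0270 = 0.0810.

8.10%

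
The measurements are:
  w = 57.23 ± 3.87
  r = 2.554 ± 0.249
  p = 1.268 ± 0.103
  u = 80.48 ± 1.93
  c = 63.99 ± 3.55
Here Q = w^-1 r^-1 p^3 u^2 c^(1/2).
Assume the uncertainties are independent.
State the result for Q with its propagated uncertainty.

Relative error in a monomial: (δQ/Q)² = Σ (nᵢ · δxᵢ/xᵢ)².
  (-1·δw/w)² = (-1×0.0676)² = 0.00457;  (-1·δr/r)² = (-1×0.0975)² = 0.00951;  (3·δp/p)² = (3×0.0812)² = 0.0594;  (2·δu/u)² = (2×0.0240)² = 0.00230;  (½·δc/c)² = (0.5×0.0555)² = 0.000769
δQ/Q = √(0.0765) = 0.277
Q = 722.7, so δQ = 0.277 × 722.7 = 200.

722.7 ± 200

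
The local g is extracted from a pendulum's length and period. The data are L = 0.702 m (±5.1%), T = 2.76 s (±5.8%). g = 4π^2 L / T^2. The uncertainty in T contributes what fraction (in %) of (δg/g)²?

83.8%

(δg/g)² = (1·δL/L)² + (-2·δT/T)²
  L term: (1×0.0510)² = 0.00260
  T term: (-2×0.0580)² = 0.0135
Total = 0.0161. Share from T = 0.0135/0.0161 = 0.838.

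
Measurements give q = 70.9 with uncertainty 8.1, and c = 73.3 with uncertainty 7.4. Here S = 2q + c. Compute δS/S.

For a sum/difference, combine absolute errors in quadrature:
  (2·δq)² = 262;  (δc)² = 54.8
δS = √(317) = 17.8
S = 215, so δS/S = 17.8/215 = 0.0828.

0.0828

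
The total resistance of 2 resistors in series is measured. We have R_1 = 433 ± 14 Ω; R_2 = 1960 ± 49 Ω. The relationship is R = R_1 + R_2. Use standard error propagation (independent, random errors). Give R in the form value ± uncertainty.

2390 ± 51.0 Ω

Sums and differences: (δR)² = Σ (cᵢ δxᵢ)².
  (δR_1)² = 196;  (δR_2)² = 2400
δR = √(2600) = 51.0 Ω
R = 2390 Ω.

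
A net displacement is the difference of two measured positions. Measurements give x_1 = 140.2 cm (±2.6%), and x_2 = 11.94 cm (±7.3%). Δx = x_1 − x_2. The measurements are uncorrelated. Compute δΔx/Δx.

Δx is a linear combination, so absolute uncertainties add in quadrature:
  (δx_1)² = 13.3;  (δx_2)² = 0.760
δΔx = √(14.0) = 3.75 cm
Δx = 128.3 cm, so δΔx/Δx = 3.75/128.3 = 0.0292.

0.0292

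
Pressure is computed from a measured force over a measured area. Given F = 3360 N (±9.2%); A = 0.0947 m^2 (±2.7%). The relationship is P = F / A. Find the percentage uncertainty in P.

9.59%

Relative error in a monomial: (δP/P)² = Σ (nᵢ · δxᵢ/xᵢ)².
  (1·δF/F)² = (1×0.0920)² = 0.00846;  (-1·δA/A)² = (-1×0.0270)² = 0.000729
δP/P = √(0.00919) = 0.0959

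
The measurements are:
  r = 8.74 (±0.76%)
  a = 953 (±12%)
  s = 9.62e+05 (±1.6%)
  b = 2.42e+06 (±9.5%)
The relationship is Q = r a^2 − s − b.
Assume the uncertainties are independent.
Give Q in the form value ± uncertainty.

Let p = r·a^2 = 7.94e+06. δp/p = √((1·δr/r)² + (2·δa/a)²) = √(5.78e-05 + 0.0576) = 0.240, so δp = 1.91e+06.
Q = p − s − b: δQ = √(δp² + δs² + δb²) = √(3.63e+12 + 2.37e+08 + 5.29e+10) = 1.92e+06
Q = 4.56e+06.

(4.56 ± 1.92) × 10^6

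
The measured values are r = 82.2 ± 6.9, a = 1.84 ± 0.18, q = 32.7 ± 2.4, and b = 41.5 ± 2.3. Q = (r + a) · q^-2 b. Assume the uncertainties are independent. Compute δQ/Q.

0.177

Let u = r + a = 84.0. δu = √(δr² + δa²) = √(47.6 + 0.0324) = 6.90, so δu/u = 0.0821.
Q is then a monomial in u, q, b:
δQ/Q = √((δu/u)² + (-2·δq/q)² + (1·δb/b)²) = √(0.00675 + 0.0215 + 0.00307) = 0.177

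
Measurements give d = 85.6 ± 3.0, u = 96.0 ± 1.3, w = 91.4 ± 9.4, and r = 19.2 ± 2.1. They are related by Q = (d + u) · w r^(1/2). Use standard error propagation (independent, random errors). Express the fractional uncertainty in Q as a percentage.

Let h = d + u = 182. δh = √(δd² + δu²) = √(9.00 + 1.69) = 3.27, so δh/h = 0.0180.
Q is then a monomial in h, w, r:
δQ/Q = √((δh/h)² + (1·δw/w)² + (½·δr/r)²) = √(0.000324 + 0.0106 + 0.00299) = 0.118

11.8%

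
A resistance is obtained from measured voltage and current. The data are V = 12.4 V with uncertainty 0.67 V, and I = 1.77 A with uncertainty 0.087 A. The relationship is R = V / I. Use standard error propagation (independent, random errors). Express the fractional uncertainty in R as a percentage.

R is a product of powers, so relative uncertainties combine in quadrature:
  (1·δV/V)² = (1×0.0540)² = 0.00292;  (-1·δI/I)² = (-1×0.0492)² = 0.00242
δR/R = √(0.00534) = 0.0730

7.30%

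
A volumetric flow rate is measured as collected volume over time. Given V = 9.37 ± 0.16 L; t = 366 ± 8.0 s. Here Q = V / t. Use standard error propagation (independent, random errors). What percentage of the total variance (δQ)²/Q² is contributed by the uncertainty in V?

37.9%

(δQ/Q)² = (1·δV/V)² + (-1·δt/t)²
  V term: (1×0.0171)² = 0.000292
  t term: (-1×0.0219)² = 0.000478
Total = 0.000769. Share from V = 0.000292/0.000769 = 0.379.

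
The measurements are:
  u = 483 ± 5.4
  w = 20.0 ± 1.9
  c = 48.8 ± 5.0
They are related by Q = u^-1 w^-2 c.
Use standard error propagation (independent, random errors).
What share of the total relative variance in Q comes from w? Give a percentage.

(δQ/Q)² = (-1·δu/u)² + (-2·δw/w)² + (1·δc/c)²
  u term: (-1×0.0112)² = 0.000125
  w term: (-2×0.0950)² = 0.0361
  c term: (1×0.102)² = 0.0105
Total = 0.0467. Share from w = 0.0361/0.0467 = 0.773.

77.3%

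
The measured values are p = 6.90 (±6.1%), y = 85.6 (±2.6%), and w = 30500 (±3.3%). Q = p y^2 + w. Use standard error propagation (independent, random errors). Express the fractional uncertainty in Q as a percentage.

5.15%

Let h = p·y^2 = 50600. δh/h = √((1·δp/p)² + (2·δy/y)²) = √(0.00372 + 0.00270) = 0.0802, so δh = 4050.
Q = h + w: δQ = √(δh² + δw²) = √(1.64e+07 + 1.01e+06) = 4180
Q = 81100, so δQ/Q = 4180/81100 = 0.0515.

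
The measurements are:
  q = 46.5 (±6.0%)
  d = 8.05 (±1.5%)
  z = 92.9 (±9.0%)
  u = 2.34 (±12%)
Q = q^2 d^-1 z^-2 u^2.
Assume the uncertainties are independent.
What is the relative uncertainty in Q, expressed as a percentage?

For a monomial Q ∝ q^2, d^-1, z^-2, u^2, fractional errors add in quadrature:
  (2·δq/q)² = (2×0.0600)² = 0.0144;  (-1·δd/d)² = (-1×0.0150)² = 0.000225;  (-2·δz/z)² = (-2×0.0900)² = 0.0324;  (2·δu/u)² = (2×0.120)² = 0.0576
δQ/Q = √(0.105) = 0.323

32.3%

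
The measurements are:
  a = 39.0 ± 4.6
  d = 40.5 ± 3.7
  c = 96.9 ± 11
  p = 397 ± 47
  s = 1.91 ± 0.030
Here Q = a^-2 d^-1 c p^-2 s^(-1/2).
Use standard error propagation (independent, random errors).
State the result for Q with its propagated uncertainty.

(7.22 ± 2.63) × 10^-9

For a monomial Q ∝ a^-2, d^-1, c, p^-2, s^(-1/2), fractional errors add in quadrature:
  (-2·δa/a)² = (-2×0.118)² = 0.0556;  (-1·δd/d)² = (-1×0.0914)² = 0.00835;  (1·δc/c)² = (1×0.114)² = 0.0129;  (-2·δp/p)² = (-2×0.118)² = 0.0561;  (−½·δs/s)² = (-0.5×0.0157)² = 6.17e-05
δQ/Q = √(0.133) = 0.365
Q = 7.22e-09, so δQ = 0.365 × 7.22e-09 = 2.63e-09.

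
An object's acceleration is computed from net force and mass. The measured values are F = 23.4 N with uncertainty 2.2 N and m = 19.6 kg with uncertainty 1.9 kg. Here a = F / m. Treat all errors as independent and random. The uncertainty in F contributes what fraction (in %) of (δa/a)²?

48.5%

(δa/a)² = (1·δF/F)² + (-1·δm/m)²
  F term: (1×0.0940)² = 0.00884
  m term: (-1×0.0969)² = 0.00940
Total = 0.0182. Share from F = 0.00884/0.0182 = 0.485.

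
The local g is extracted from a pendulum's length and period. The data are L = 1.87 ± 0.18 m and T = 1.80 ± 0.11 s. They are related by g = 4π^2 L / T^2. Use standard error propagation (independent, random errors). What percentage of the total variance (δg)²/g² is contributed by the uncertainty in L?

38.3%

(δg/g)² = (1·δL/L)² + (-2·δT/T)²
  L term: (1×0.0963)² = 0.00927
  T term: (-2×0.0611)² = 0.0149
Total = 0.0242. Share from L = 0.00927/0.0242 = 0.383.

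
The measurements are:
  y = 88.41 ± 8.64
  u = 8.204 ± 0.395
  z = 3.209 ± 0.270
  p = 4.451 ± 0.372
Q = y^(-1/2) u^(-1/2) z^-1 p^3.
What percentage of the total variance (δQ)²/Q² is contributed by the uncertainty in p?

86.2%

(δQ/Q)² = (−½·δy/y)² + (−½·δu/u)² + (-1·δz/z)² + (3·δp/p)²
  y term: (-0.5×0.0977)² = 0.00239
  u term: (-0.5×0.0481)² = 0.000580
  z term: (-1×0.0841)² = 0.00708
  p term: (3×0.0836)² = 0.0629
Total = 0.0729. Share from p = 0.0629/0.0729 = 0.862.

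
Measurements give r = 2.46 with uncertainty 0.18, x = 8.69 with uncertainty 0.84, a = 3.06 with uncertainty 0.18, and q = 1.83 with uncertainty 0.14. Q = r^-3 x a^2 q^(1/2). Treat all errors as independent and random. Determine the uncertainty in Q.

Q is a product of powers, so relative uncertainties combine in quadrature:
  (-3·δr/r)² = (-3×0.0732)² = 0.0482;  (1·δx/x)² = (1×0.0967)² = 0.00934;  (2·δa/a)² = (2×0.0588)² = 0.0138;  (½·δq/q)² = (0.5×0.0765)² = 0.00146
δQ/Q = √(0.0728) = 0.270
Q = 7.39, so δQ = 0.270 × 7.39 = 2.00.

2.00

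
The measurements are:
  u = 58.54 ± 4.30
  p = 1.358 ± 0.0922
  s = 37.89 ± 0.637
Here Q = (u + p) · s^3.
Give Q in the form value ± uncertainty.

(3.258 ± 0.286) × 10^6

Let w = u + p = 59.90. δw = √(δu² + δp²) = √(18.5 + 0.00850) = 4.30, so δw/w = 0.0718.
Q is then a monomial in w, s:
δQ/Q = √((δw/w)² + (3·δs/s)²) = √(0.00516 + 0.00254) = 0.0877
Q = 3.258e+06, so δQ = 0.0877 × 3.258e+06 = 2.86e+05.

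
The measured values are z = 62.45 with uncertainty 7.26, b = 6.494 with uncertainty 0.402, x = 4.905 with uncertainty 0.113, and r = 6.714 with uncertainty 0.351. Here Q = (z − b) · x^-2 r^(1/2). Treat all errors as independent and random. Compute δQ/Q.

Let u = z − b = 55.96. δu = √(δz² + δb²) = √(52.7 + 0.162) = 7.27, so δu/u = 0.130.
Q is then a monomial in u, x, r:
δQ/Q = √((δu/u)² + (-2·δx/x)² + (½·δr/r)²) = √(0.0169 + 0.00212 + 0.000683) = 0.140

0.140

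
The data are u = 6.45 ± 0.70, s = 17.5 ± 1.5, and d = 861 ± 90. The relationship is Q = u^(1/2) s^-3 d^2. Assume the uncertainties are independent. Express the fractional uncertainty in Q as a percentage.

33.6%

Q is a product of powers, so relative uncertainties combine in quadrature:
  (½·δu/u)² = (0.5×0.109)² = 0.00294;  (-3·δs/s)² = (-3×0.0857)² = 0.0661;  (2·δd/d)² = (2×0.105)² = 0.0437
δQ/Q = √(0.113) = 0.336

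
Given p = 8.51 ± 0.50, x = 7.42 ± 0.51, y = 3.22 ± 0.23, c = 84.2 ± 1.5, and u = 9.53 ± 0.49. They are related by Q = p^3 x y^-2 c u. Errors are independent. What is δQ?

86100

Q is a product of powers, so relative uncertainties combine in quadrature:
  (3·δp/p)² = (3×0.0588)² = 0.0311;  (1·δx/x)² = (1×0.0687)² = 0.00472;  (-2·δy/y)² = (-2×0.0714)² = 0.0204;  (1·δc/c)² = (1×0.0178)² = 0.000317;  (1·δu/u)² = (1×0.0514)² = 0.00264
δQ/Q = √(0.0592) = 0.243
Q = 3.54e+05, so δQ = 0.243 × 3.54e+05 = 86100.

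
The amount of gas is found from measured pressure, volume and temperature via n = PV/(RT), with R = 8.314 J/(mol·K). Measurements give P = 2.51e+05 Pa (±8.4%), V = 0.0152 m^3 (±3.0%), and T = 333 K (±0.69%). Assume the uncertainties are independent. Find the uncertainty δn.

Each factor contributes (exponent × relative error)² to (δn/n)²:
  (1·δP/P)² = (1×0.0840)² = 0.00706;  (1·δV/V)² = (1×0.0300)² = 0.000900;  (-1·δT/T)² = (-1×0.00690)² = 4.76e-05
δn/n = √(0.00800) = 0.0895
n = 1.38 mol, so δn = 0.0895 × 1.38 = 0.123 mol.

0.123 mol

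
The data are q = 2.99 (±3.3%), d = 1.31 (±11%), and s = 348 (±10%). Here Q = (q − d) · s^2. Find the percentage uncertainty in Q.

22.5%

Let u = q − d = 1.68. δu = √(δq² + δd²) = √(0.00974 + 0.0208) = 0.175, so δu/u = 0.104.
Q is then a monomial in u, s:
δQ/Q = √((δu/u)² + (2·δs/s)²) = √(0.0108 + 0.0400) = 0.225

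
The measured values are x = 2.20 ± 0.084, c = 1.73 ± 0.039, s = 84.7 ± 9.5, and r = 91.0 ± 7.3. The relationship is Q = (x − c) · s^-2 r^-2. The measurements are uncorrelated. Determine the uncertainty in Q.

2.68e-09

Let u = x − c = 0.470. δu = √(δx² + δc²) = √(0.00706 + 0.00152) = 0.0926, so δu/u = 0.197.
Q is then a monomial in u, s, r:
δQ/Q = √((δu/u)² + (-2·δs/s)² + (-2·δr/r)²) = √(0.0388 + 0.0503 + 0.0257) = 0.339
Q = 7.91e-09, so δQ = 0.339 × 7.91e-09 = 2.68e-09.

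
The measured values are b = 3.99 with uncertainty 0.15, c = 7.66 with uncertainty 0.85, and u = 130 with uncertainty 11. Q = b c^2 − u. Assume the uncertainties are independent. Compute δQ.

Let p = b·c^2 = 234. δp/p = √((1·δb/b)² + (2·δc/c)²) = √(0.00141 + 0.0493) = 0.225, so δp = 52.7.
Q = p − u: δQ = √(δp² + δu²) = √(2780 + 121) = 53.8

53.8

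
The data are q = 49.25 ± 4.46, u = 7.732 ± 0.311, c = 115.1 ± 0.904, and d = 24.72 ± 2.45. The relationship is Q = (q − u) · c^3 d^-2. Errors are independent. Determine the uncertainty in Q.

Let w = q − u = 41.52. δw = √(δq² + δu²) = √(19.9 + 0.0967) = 4.47, so δw/w = 0.108.
Q is then a monomial in w, c, d:
δQ/Q = √((δw/w)² + (3·δc/c)² + (-2·δd/d)²) = √(0.0116 + 0.000555 + 0.0393) = 0.227
Q = 103600, so δQ = 0.227 × 103600 = 23500.

23500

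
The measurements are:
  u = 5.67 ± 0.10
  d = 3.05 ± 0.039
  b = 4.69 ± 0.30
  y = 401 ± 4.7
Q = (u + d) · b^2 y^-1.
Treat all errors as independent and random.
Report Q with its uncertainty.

Let w = u + d = 8.72. δw = √(δu² + δd²) = √(0.0100 + 0.00152) = 0.107, so δw/w = 0.0123.
Q is then a monomial in w, b, y:
δQ/Q = √((δw/w)² + (2·δb/b)² + (-1·δy/y)²) = √(0.000152 + 0.0164 + 0.000137) = 0.129
Q = 0.478, so δQ = 0.129 × 0.478 = 0.0617.

0.478 ± 0.0617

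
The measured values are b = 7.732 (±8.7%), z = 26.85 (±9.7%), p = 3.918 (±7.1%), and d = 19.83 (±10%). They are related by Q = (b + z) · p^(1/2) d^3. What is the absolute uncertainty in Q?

Let u = b + z = 34.58. δu = √(δb² + δz²) = √(0.453 + 6.78) = 2.69, so δu/u = 0.0778.
Q is then a monomial in u, p, d:
δQ/Q = √((δu/u)² + (½·δp/p)² + (3·δd/d)²) = √(0.00605 + 0.00126 + 0.0900) = 0.312
Q = 533800, so δQ = 0.312 × 533800 = 1.67e+05.

1.67e+05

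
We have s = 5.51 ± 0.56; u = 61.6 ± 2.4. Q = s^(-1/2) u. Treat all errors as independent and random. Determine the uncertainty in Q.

1.68

For a monomial Q ∝ s^(-1/2), u, fractional errors add in quadrature:
  (−½·δs/s)² = (-0.5×0.102)² = 0.00258;  (1·δu/u)² = (1×0.0390)² = 0.00152
δQ/Q = √(0.00410) = 0.0640
Q = 26.2, so δQ = 0.0640 × 26.2 = 1.68.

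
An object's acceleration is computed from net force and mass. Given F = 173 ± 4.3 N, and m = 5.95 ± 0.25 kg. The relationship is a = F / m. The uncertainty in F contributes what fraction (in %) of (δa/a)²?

(δa/a)² = (1·δF/F)² + (-1·δm/m)²
  F term: (1×0.0249)² = 0.000618
  m term: (-1×0.0420)² = 0.00177
Total = 0.00238. Share from F = 0.000618/0.00238 = 0.259.

25.9%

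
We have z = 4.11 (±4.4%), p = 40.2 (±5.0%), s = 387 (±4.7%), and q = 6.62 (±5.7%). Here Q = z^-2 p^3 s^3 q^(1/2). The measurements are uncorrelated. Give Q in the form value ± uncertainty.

Since Q is a product/quotient, work with relative uncertainties:
  (-2·δz/z)² = (-2×0.0440)² = 0.00774;  (3·δp/p)² = (3×0.0500)² = 0.0225;  (3·δs/s)² = (3×0.0470)² = 0.0199;  (½·δq/q)² = (0.5×0.0570)² = 0.000812
δQ/Q = √(0.0509) = 0.226
Q = 5.74e+11, so δQ = 0.226 × 5.74e+11 = 1.29e+11.

(5.74 ± 1.29) × 10^11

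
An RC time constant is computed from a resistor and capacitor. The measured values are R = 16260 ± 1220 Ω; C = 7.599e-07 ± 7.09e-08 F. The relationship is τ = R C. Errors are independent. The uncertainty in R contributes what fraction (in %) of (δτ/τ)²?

(δτ/τ)² = (1·δR/R)² + (1·δC/C)²
  R term: (1×0.0750)² = 0.00563
  C term: (1×0.0933)² = 0.00871
Total = 0.0143. Share from R = 0.00563/0.0143 = 0.393.

39.3%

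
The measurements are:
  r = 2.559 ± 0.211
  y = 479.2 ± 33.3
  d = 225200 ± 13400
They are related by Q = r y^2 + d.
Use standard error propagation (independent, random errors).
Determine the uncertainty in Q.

95900

Let p = r·y^2 = 587600. δp/p = √((1·δr/r)² + (2·δy/y)²) = √(0.00680 + 0.0193) = 0.162, so δp = 95000.
Q = p + d: δQ = √(δp² + δd²) = √(9.02e+09 + 1.8e+08) = 95900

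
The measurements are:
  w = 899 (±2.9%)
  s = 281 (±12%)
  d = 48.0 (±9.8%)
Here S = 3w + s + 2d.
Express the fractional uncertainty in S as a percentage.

For a sum/difference, combine absolute errors in quadrature:
  (3·δw)² = 6120;  (δs)² = 1140;  (2·δd)² = 88.5
δS = √(7340) = 85.7
S = 3070, so δS/S = 85.7/3070 = 0.0279.

2.79%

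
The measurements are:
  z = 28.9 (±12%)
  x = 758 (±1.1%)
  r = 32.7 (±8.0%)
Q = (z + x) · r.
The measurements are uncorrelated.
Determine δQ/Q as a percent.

Let u = z + x = 787. δu = √(δz² + δx²) = √(12.0 + 69.5) = 9.03, so δu/u = 0.0115.
Q is then a monomial in u, r:
δQ/Q = √((δu/u)² + (1·δr/r)²) = √(0.000132 + 0.00640) = 0.0808

8.08%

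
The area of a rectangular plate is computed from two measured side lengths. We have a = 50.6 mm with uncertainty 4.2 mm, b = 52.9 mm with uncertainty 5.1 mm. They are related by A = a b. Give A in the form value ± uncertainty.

Relative error in a monomial: (δA/A)² = Σ (nᵢ · δxᵢ/xᵢ)².
  (1·δa/a)² = (1×0.0830)² = 0.00689;  (1·δb/b)² = (1×0.0964)² = 0.00929
δA/A = √(0.0162) = 0.127
A = 2680 mm^2, so δA = 0.127 × 2680 = 341 mm^2.

2680 ± 341 mm^2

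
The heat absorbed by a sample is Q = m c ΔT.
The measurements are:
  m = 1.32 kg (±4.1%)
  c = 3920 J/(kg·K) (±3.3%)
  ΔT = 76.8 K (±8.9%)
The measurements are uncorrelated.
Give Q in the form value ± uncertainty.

Q is a product of powers, so relative uncertainties combine in quadrature:
  (1·δm/m)² = (1×0.0410)² = 0.00168;  (1·δc/c)² = (1×0.0330)² = 0.00109;  (1·δΔT/ΔT)² = (1×0.0890)² = 0.00792
δQ/Q = √(0.0107) = 0.103
Q = 3.97e+05 J, so δQ = 0.103 × 3.97e+05 = 41100 J.

(3.97 ± 0.411) × 10^5 J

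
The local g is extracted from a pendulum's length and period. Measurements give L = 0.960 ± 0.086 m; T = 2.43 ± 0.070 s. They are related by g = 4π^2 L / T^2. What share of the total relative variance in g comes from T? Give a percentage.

29.3%

(δg/g)² = (1·δL/L)² + (-2·δT/T)²
  L term: (1×0.0896)² = 0.00803
  T term: (-2×0.0288)² = 0.00332
Total = 0.0113. Share from T = 0.00332/0.0113 = 0.293.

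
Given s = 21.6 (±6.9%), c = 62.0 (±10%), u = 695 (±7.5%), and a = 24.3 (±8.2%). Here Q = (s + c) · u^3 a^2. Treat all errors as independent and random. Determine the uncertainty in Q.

4.78e+12

Let w = s + c = 83.6. δw = √(δs² + δc²) = √(2.22 + 38.4) = 6.38, so δw/w = 0.0763.
Q is then a monomial in w, u, a:
δQ/Q = √((δw/w)² + (3·δu/u)² + (2·δa/a)²) = √(0.00582 + 0.0506 + 0.0269) = 0.289
Q = 1.66e+13, so δQ = 0.289 × 1.66e+13 = 4.78e+12.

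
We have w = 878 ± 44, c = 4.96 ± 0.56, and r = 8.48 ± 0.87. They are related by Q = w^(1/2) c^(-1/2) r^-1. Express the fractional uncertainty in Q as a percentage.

12.0%

Each factor contributes (exponent × relative error)² to (δQ/Q)²:
  (½·δw/w)² = (0.5×0.0501)² = 0.000628;  (−½·δc/c)² = (-0.5×0.113)² = 0.00319;  (-1·δr/r)² = (-1×0.103)² = 0.0105
δQ/Q = √(0.0143) = 0.120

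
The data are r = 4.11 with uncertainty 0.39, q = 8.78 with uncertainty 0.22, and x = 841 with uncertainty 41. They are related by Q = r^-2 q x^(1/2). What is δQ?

Since Q is a product/quotient, work with relative uncertainties:
  (-2·δr/r)² = (-2×0.0949)² = 0.0360;  (1·δq/q)² = (1×0.0251)² = 0.000628;  (½·δx/x)² = (0.5×0.0488)² = 0.000594
δQ/Q = √(0.0372) = 0.193
Q = 15.1, so δQ = 0.193 × 15.1 = 2.91.

2.91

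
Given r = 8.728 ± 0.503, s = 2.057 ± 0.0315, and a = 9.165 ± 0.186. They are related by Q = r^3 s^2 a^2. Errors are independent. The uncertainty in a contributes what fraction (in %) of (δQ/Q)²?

5.07%

(δQ/Q)² = (3·δr/r)² + (2·δs/s)² + (2·δa/a)²
  r term: (3×0.0576)² = 0.0299
  s term: (2×0.0153)² = 0.000938
  a term: (2×0.0203)² = 0.00165
Total = 0.0325. Share from a = 0.00165/0.0325 = 0.0507.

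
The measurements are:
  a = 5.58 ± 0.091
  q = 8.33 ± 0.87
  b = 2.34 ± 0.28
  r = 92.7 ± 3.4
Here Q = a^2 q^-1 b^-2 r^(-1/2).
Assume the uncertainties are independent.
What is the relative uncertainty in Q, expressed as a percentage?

26.4%

Q is a product of powers, so relative uncertainties combine in quadrature:
  (2·δa/a)² = (2×0.0163)² = 0.00106;  (-1·δq/q)² = (-1×0.104)² = 0.0109;  (-2·δb/b)² = (-2×0.120)² = 0.0573;  (−½·δr/r)² = (-0.5×0.0367)² = 0.000336
δQ/Q = √(0.0696) = 0.264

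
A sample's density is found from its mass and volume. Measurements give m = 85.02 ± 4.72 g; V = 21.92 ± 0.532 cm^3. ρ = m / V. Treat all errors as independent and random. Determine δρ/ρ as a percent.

6.06%

For a monomial ρ ∝ m, V^-1, fractional errors add in quadrature:
  (1·δm/m)² = (1×0.0555)² = 0.00308;  (-1·δV/V)² = (-1×0.0243)² = 0.000589
δρ/ρ = √(0.00367) = 0.0606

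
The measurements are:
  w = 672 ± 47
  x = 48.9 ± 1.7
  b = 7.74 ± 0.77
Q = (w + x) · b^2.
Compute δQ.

9040

Let u = w + x = 721. δu = √(δw² + δx²) = √(2210 + 2.89) = 47.0, so δu/u = 0.0652.
Q is then a monomial in u, b:
δQ/Q = √((δu/u)² + (2·δb/b)²) = √(0.00426 + 0.0396) = 0.209
Q = 43200, so δQ = 0.209 × 43200 = 9040.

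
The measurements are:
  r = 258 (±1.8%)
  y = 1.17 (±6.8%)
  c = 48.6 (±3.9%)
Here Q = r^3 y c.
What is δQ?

9.3e+07

Q is a product of powers, so relative uncertainties combine in quadrature:
  (3·δr/r)² = (3×0.0180)² = 0.00292;  (1·δy/y)² = (1×0.0680)² = 0.00462;  (1·δc/c)² = (1×0.0390)² = 0.00152
δQ/Q = √(0.00906) = 0.0952
Q = 9.77e+08, so δQ = 0.0952 × 9.77e+08 = 9.3e+07.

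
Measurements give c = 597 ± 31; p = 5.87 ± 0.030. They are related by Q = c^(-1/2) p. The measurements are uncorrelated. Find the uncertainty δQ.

0.00636

Q is a product of powers, so relative uncertainties combine in quadrature:
  (−½·δc/c)² = (-0.5×0.0519)² = 0.000674;  (1·δp/p)² = (1×0.00511)² = 2.61e-05
δQ/Q = √(0.000700) = 0.0265
Q = 0.240, so δQ = 0.0265 × 0.240 = 0.00636.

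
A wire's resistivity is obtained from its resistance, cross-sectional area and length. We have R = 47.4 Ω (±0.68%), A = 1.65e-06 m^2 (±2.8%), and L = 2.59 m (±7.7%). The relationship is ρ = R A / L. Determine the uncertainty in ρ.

2.48e-06 Ω·m

Since ρ is a product/quotient, work with relative uncertainties:
  (1·δR/R)² = (1×0.00680)² = 4.62e-05;  (1·δA/A)² = (1×0.0280)² = 0.000784;  (-1·δL/L)² = (-1×0.0770)² = 0.00593
δρ/ρ = √(0.00676) = 0.0822
ρ = 3.02e-05 Ω·m, so δρ = 0.0822 × 3.02e-05 = 2.48e-06 Ω·m.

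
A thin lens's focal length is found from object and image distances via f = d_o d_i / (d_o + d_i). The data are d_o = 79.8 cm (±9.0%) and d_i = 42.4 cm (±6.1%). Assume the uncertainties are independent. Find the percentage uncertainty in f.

5.06%

∂f/∂d_o = (d_i/(d_o+d_i))² = 0.120;  ∂f/∂d_i = (d_o/(d_o+d_i))² = 0.426
δf = √((∂f/∂d_o · δd_o)² + (∂f/∂d_i · δd_i)²) = √(0.748 + 1.22) = 1.40 cm
f = 27.7 cm, so δf/f = 1.40/27.7 = 0.0506.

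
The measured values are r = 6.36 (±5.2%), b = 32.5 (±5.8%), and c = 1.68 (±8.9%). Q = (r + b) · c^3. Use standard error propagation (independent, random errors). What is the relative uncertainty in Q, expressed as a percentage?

Let u = r + b = 38.9. δu = √(δr² + δb²) = √(0.109 + 3.55) = 1.91, so δu/u = 0.0492.
Q is then a monomial in u, c:
δQ/Q = √((δu/u)² + (3·δc/c)²) = √(0.00243 + 0.0713) = 0.272

27.2%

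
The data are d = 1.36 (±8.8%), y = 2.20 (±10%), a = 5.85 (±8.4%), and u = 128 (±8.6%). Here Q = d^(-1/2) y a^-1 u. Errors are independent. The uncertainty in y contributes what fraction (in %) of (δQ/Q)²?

37.9%

(δQ/Q)² = (−½·δd/d)² + (1·δy/y)² + (-1·δa/a)² + (1·δu/u)²
  d term: (-0.5×0.0880)² = 0.00194
  y term: (1×0.100)² = 0.0100
  a term: (-1×0.0840)² = 0.00706
  u term: (1×0.0860)² = 0.00740
Total = 0.0264. Share from y = 0.0100/0.0264 = 0.379.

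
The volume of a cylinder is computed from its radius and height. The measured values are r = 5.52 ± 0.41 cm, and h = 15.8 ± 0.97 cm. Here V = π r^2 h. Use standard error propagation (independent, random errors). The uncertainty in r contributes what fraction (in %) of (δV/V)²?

85.4%

(δV/V)² = (2·δr/r)² + (1·δh/h)²
  r term: (2×0.0743)² = 0.0221
  h term: (1×0.0614)² = 0.00377
Total = 0.0258. Share from r = 0.0221/0.0258 = 0.854.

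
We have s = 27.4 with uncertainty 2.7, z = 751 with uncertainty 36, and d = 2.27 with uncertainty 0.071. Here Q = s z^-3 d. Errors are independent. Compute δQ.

For a monomial Q ∝ s, z^-3, d, fractional errors add in quadrature:
  (1·δs/s)² = (1×0.0985)² = 0.00971;  (-3·δz/z)² = (-3×0.0479)² = 0.0207;  (1·δd/d)² = (1×0.0313)² = 0.000978
δQ/Q = √(0.0314) = 0.177
Q = 1.47e-07, so δQ = 0.177 × 1.47e-07 = 2.6e-08.

2.6e-08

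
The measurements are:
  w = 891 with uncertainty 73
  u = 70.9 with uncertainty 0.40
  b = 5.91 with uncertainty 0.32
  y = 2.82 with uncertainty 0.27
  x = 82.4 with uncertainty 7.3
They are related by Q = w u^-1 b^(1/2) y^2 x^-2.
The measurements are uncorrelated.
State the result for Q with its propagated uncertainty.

Relative error in a monomial: (δQ/Q)² = Σ (nᵢ · δxᵢ/xᵢ)².
  (1·δw/w)² = (1×0.0819)² = 0.00671;  (-1·δu/u)² = (-1×0.00564)² = 3.18e-05;  (½·δb/b)² = (0.5×0.0541)² = 0.000733;  (2·δy/y)² = (2×0.0957)² = 0.0367;  (-2·δx/x)² = (-2×0.0886)² = 0.0314
δQ/Q = √(0.0755) = 0.275
Q = 0.0358, so δQ = 0.275 × 0.0358 = 0.00983.

0.0358 ± 0.00983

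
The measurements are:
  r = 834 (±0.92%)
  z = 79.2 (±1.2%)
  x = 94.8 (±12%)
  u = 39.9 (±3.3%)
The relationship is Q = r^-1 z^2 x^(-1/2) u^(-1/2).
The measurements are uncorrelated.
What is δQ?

Products/powers → add relative errors in quadrature, weighted by exponent:
  (-1·δr/r)² = (-1×0.00920)² = 8.46e-05;  (2·δz/z)² = (2×0.0120)² = 0.000576;  (−½·δx/x)² = (-0.5×0.120)² = 0.00360;  (−½·δu/u)² = (-0.5×0.0330)² = 0.000272
δQ/Q = √(0.00453) = 0.0673
Q = 0.122, so δQ = 0.0673 × 0.122 = 0.00823.

0.00823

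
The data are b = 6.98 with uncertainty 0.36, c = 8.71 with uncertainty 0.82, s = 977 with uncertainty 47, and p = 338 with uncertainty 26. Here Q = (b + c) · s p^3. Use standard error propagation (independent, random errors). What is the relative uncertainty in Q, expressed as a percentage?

24.3%

Let u = b + c = 15.7. δu = √(δb² + δc²) = √(0.130 + 0.672) = 0.896, so δu/u = 0.0571.
Q is then a monomial in u, s, p:
δQ/Q = √((δu/u)² + (1·δs/s)² + (3·δp/p)²) = √(0.00326 + 0.00231 + 0.0533) = 0.243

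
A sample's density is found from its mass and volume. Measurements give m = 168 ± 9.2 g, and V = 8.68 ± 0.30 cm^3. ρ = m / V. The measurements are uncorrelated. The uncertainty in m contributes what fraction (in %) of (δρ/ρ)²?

71.5%

(δρ/ρ)² = (1·δm/m)² + (-1·δV/V)²
  m term: (1×0.0548)² = 0.00300
  V term: (-1×0.0346)² = 0.00119
Total = 0.00419. Share from m = 0.00300/0.00419 = 0.715.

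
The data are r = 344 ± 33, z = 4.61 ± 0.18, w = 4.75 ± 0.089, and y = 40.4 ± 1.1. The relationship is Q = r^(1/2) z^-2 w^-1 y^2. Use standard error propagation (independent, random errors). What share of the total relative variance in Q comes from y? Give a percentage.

(δQ/Q)² = (½·δr/r)² + (-2·δz/z)² + (-1·δw/w)² + (2·δy/y)²
  r term: (0.5×0.0959)² = 0.00230
  z term: (-2×0.0390)² = 0.00610
  w term: (-1×0.0187)² = 0.000351
  y term: (2×0.0272)² = 0.00297
Total = 0.0117. Share from y = 0.00297/0.0117 = 0.253.

25.3%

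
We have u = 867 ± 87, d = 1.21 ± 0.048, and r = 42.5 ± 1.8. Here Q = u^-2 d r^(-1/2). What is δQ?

5.08e-08

Each factor contributes (exponent × relative error)² to (δQ/Q)²:
  (-2·δu/u)² = (-2×0.100)² = 0.0403;  (1·δd/d)² = (1×0.0397)² = 0.00157;  (−½·δr/r)² = (-0.5×0.0424)² = 0.000448
δQ/Q = √(0.0423) = 0.206
Q = 2.47e-07, so δQ = 0.206 × 2.47e-07 = 5.08e-08.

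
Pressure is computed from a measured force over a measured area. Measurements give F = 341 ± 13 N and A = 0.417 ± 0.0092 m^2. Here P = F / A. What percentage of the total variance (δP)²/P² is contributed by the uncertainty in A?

(δP/P)² = (1·δF/F)² + (-1·δA/A)²
  F term: (1×0.0381)² = 0.00145
  A term: (-1×0.0221)² = 0.000487
Total = 0.00194. Share from A = 0.000487/0.00194 = 0.251.

25.1%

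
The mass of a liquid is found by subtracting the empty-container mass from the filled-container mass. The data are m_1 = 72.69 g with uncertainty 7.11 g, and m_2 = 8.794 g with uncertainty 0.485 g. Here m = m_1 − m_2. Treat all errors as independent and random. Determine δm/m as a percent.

11.2%

m is a linear combination, so absolute uncertainties add in quadrature:
  (δm_1)² = 50.6;  (δm_2)² = 0.235
δm = √(50.8) = 7.13 g
m = 63.90 g, so δm/m = 7.13/63.90 = 0.112.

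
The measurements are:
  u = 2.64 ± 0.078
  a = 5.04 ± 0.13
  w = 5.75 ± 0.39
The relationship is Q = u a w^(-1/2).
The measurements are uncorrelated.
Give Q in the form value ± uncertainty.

Products/powers → add relative errors in quadrature, weighted by exponent:
  (1·δu/u)² = (1×0.0295)² = 0.000873;  (1·δa/a)² = (1×0.0258)² = 0.000665;  (−½·δw/w)² = (-0.5×0.0678)² = 0.00115
δQ/Q = √(0.00269) = 0.0518
Q = 5.55, so δQ = 0.0518 × 5.55 = 0.288.

5.55 ± 0.288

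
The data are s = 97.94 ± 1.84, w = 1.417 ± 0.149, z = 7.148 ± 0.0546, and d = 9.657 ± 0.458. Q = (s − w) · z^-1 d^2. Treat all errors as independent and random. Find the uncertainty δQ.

122

Let u = s − w = 96.52. δu = √(δs² + δw²) = √(3.39 + 0.0222) = 1.85, so δu/u = 0.0191.
Q is then a monomial in u, z, d:
δQ/Q = √((δu/u)² + (-1·δz/z)² + (2·δd/d)²) = √(0.000366 + 5.83e-05 + 0.00900) = 0.0971
Q = 1259, so δQ = 0.0971 × 1259 = 122.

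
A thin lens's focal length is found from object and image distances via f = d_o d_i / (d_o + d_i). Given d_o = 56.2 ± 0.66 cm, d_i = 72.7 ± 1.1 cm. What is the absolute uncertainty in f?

∂f/∂d_o = (d_i/(d_o+d_i))² = 0.318;  ∂f/∂d_i = (d_o/(d_o+d_i))² = 0.190
δf = √((∂f/∂d_o · δd_o)² + (∂f/∂d_i · δd_i)²) = √(0.0441 + 0.0437) = 0.296 cm

0.296 cm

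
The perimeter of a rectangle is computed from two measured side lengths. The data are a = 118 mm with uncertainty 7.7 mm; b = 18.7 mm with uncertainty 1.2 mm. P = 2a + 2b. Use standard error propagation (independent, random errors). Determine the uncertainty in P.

15.6 mm

Absolute uncertainties add in quadrature for a linear combination:
  (2·δa)² = 237;  (2·δb)² = 5.76
δP = √(243) = 15.6 mm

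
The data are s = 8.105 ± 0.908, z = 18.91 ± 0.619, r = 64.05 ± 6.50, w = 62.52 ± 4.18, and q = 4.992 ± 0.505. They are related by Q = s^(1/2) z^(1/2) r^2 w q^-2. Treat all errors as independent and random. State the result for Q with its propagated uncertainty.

127400 ± 38200

Since Q is a product/quotient, work with relative uncertainties:
  (½·δs/s)² = (0.5×0.112)² = 0.00314;  (½·δz/z)² = (0.5×0.0327)² = 0.000268;  (2·δr/r)² = (2×0.101)² = 0.0412;  (1·δw/w)² = (1×0.0669)² = 0.00447;  (-2·δq/q)² = (-2×0.101)² = 0.0409
δQ/Q = √(0.0900) = 0.300
Q = 127400, so δQ = 0.300 × 127400 = 38200.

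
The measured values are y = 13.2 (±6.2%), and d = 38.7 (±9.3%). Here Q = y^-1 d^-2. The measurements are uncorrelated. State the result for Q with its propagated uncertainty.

(5.06 ± 0.992) × 10^-5

Relative error in a monomial: (δQ/Q)² = Σ (nᵢ · δxᵢ/xᵢ)².
  (-1·δy/y)² = (-1×0.0620)² = 0.00384;  (-2·δd/d)² = (-2×0.0930)² = 0.0346
δQ/Q = √(0.0384) = 0.196
Q = 5.06e-05, so δQ = 0.196 × 5.06e-05 = 9.92e-06.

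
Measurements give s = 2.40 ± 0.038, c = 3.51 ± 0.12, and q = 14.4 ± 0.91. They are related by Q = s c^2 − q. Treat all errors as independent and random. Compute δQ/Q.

Let p = s·c^2 = 29.6. δp/p = √((1·δs/s)² + (2·δc/c)²) = √(0.000251 + 0.00468) = 0.0702, so δp = 2.08.
Q = p − q: δQ = √(δp² + δq²) = √(4.31 + 0.828) = 2.27
Q = 15.2, so δQ/Q = 2.27/15.2 = 0.149.

0.149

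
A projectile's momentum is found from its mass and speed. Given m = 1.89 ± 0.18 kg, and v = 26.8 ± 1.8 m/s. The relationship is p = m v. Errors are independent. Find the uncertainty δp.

5.90 kg·m/s

Relative error in a monomial: (δp/p)² = Σ (nᵢ · δxᵢ/xᵢ)².
  (1·δm/m)² = (1×0.0952)² = 0.00907;  (1·δv/v)² = (1×0.0672)² = 0.00451
δp/p = √(0.0136) = 0.117
p = 50.7 kg·m/s, so δp = 0.117 × 50.7 = 5.90 kg·m/s.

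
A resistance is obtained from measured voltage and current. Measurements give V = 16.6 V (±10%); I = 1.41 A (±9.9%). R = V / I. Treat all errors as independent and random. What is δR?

R is a product of powers, so relative uncertainties combine in quadrature:
  (1·δV/V)² = (1×0.100)² = 0.0100;  (-1·δI/I)² = (-1×0.0990)² = 0.00980
δR/R = √(0.0198) = 0.141
R = 11.8 Ω, so δR = 0.141 × 11.8 = 1.66 Ω.

1.66 Ω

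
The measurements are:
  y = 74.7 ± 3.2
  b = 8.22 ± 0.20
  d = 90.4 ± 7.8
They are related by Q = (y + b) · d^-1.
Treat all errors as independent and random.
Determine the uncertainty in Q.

0.0867

Let u = y + b = 82.9. δu = √(δy² + δb²) = √(10.2 + 0.0400) = 3.21, so δu/u = 0.0387.
Q is then a monomial in u, d:
δQ/Q = √((δu/u)² + (-1·δd/d)²) = √(0.00150 + 0.00744) = 0.0946
Q = 0.917, so δQ = 0.0946 × 0.917 = 0.0867.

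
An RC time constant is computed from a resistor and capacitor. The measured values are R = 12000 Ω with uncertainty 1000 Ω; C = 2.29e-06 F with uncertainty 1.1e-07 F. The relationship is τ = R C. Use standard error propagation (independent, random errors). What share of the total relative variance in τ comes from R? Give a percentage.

(δτ/τ)² = (1·δR/R)² + (1·δC/C)²
  R term: (1×0.0833)² = 0.00694
  C term: (1×0.0480)² = 0.00231
Total = 0.00925. Share from R = 0.00694/0.00925 = 0.751.

75.1%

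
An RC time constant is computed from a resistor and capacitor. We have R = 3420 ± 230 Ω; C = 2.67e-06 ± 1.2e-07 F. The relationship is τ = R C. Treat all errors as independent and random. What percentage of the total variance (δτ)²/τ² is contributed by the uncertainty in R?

69.1%

(δτ/τ)² = (1·δR/R)² + (1·δC/C)²
  R term: (1×0.0673)² = 0.00452
  C term: (1×0.0449)² = 0.00202
Total = 0.00654. Share from R = 0.00452/0.00654 = 0.691.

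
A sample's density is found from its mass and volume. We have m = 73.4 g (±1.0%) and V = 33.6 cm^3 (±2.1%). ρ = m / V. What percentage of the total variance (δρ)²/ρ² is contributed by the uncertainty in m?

(δρ/ρ)² = (1·δm/m)² + (-1·δV/V)²
  m term: (1×0.0100)² = 0.000100
  V term: (-1×0.0210)² = 0.000441
Total = 0.000541. Share from m = 0.000100/0.000541 = 0.185.

18.5%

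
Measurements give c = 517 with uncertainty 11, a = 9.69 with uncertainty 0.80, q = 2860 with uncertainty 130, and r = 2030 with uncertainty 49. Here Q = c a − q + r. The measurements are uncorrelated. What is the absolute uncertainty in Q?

449

Let p = c·a = 5010. δp/p = √((1·δc/c)² + (1·δa/a)²) = √(0.000453 + 0.00682) = 0.0853, so δp = 427.
Q = p − q + r: δQ = √(δp² + δq² + δr²) = √(1.82e+05 + 16900 + 2400) = 449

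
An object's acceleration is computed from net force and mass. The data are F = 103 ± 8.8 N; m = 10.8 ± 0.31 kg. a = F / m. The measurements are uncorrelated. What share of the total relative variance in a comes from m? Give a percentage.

(δa/a)² = (1·δF/F)² + (-1·δm/m)²
  F term: (1×0.0854)² = 0.00730
  m term: (-1×0.0287)² = 0.000824
Total = 0.00812. Share from m = 0.000824/0.00812 = 0.101.

10.1%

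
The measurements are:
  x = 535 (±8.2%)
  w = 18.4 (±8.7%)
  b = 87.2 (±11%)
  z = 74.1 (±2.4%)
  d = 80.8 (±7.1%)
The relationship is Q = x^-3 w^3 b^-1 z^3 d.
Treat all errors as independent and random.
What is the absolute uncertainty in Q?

5.96

Products/powers → add relative errors in quadrature, weighted by exponent:
  (-3·δx/x)² = (-3×0.0820)² = 0.0605;  (3·δw/w)² = (3×0.0870)² = 0.0681;  (-1·δb/b)² = (-1×0.110)² = 0.0121;  (3·δz/z)² = (3×0.0240)² = 0.00518;  (1·δd/d)² = (1×0.0710)² = 0.00504
δQ/Q = √(0.151) = 0.389
Q = 15.3, so δQ = 0.389 × 15.3 = 5.96.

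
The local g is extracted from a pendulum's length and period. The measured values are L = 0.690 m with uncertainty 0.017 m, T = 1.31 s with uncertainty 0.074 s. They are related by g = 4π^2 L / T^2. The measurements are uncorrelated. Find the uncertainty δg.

1.84 m/s^2

Each factor contributes (exponent × relative error)² to (δg/g)²:
  (1·δL/L)² = (1×0.0246)² = 0.000607;  (-2·δT/T)² = (-2×0.0565)² = 0.0128
δg/g = √(0.0134) = 0.116
g = 15.9 m/s^2, so δg = 0.116 × 15.9 = 1.84 m/s^2.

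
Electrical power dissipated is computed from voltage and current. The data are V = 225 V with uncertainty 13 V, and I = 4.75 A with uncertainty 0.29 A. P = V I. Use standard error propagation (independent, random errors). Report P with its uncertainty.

1070 ± 89.8 W

Since P is a product/quotient, work with relative uncertainties:
  (1·δV/V)² = (1×0.0578)² = 0.00334;  (1·δI/I)² = (1×0.0611)² = 0.00373
δP/P = √(0.00707) = 0.0841
P = 1070 W, so δP = 0.0841 × 1070 = 89.8 W.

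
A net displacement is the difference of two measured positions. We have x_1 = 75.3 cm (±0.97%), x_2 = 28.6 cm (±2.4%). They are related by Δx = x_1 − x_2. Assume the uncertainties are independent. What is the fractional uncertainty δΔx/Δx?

Absolute uncertainties add in quadrature for a linear combination:
  (δx_1)² = 0.533;  (δx_2)² = 0.471
δΔx = √(1.00) = 1.00 cm
Δx = 46.7 cm, so δΔx/Δx = 1.00/46.7 = 0.0215.

0.0215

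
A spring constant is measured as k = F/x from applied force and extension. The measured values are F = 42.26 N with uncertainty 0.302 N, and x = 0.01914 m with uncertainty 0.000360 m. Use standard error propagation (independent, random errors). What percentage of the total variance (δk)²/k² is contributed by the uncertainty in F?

(δk/k)² = (1·δF/F)² + (-1·δx/x)²
  F term: (1×0.00715)² = 5.11e-05
  x term: (-1×0.0188)² = 0.000354
Total = 0.000405. Share from F = 5.11e-05/0.000405 = 0.126.

12.6%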